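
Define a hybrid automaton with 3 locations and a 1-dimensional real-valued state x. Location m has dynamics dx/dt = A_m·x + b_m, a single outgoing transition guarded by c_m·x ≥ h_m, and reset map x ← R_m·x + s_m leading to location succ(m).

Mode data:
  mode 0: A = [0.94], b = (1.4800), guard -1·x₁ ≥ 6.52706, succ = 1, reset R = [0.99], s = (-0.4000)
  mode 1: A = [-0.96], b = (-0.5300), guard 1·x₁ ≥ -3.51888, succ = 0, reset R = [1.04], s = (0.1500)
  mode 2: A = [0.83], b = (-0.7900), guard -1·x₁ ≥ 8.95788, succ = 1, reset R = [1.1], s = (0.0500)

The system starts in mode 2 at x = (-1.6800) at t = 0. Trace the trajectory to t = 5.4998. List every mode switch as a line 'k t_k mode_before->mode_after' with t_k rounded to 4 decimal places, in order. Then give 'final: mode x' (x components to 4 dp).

Mode 2: guard c·x = 8.9579 hit at Δt = 1.5974 (t = 1.5974), x⁻ = (-8.9579) → reset → x⁺ = (-9.8037), jump to mode 1
Mode 1: guard c·x = -3.5189 hit at Δt = 1.1847 (t = 2.7821), x⁻ = (-3.5189) → reset → x⁺ = (-3.5096), jump to mode 0
Mode 0: guard c·x = 6.5271 hit at Δt = 0.9997 (t = 3.7818), x⁻ = (-6.5271) → reset → x⁺ = (-6.8618), jump to mode 1
Mode 1: guard c·x = -3.5189 hit at Δt = 0.7860 (t = 4.5678), x⁻ = (-3.5189) → reset → x⁺ = (-3.5096), jump to mode 0
Mode 0: flow for 0.9320 to horizon, guard not reached → x = (-6.2215)

1 1.5974 2->1
2 2.7821 1->0
3 3.7818 0->1
4 4.5678 1->0
final: 0 -6.2215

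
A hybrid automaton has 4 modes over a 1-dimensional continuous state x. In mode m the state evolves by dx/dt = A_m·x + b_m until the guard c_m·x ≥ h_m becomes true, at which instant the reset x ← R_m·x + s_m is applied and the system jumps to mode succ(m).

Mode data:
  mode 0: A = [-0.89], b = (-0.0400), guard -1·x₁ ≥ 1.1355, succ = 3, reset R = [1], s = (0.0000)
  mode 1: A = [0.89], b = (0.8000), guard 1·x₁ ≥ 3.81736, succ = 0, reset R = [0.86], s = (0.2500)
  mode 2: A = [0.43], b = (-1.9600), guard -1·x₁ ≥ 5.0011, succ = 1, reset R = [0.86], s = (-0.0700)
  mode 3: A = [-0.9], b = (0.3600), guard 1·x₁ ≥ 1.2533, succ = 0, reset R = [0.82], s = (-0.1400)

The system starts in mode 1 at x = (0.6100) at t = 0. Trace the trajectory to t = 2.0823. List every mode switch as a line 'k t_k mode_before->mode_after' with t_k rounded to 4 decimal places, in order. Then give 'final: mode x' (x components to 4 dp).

Mode 1: guard c·x = 3.8174 hit at Δt = 1.2805 (t = 1.2805), x⁻ = (3.8174) → reset → x⁺ = (3.5329), jump to mode 0
Mode 0: flow for 0.8018 to horizon, guard not reached → x = (1.7078)

1 1.2805 1->0
final: 0 1.7078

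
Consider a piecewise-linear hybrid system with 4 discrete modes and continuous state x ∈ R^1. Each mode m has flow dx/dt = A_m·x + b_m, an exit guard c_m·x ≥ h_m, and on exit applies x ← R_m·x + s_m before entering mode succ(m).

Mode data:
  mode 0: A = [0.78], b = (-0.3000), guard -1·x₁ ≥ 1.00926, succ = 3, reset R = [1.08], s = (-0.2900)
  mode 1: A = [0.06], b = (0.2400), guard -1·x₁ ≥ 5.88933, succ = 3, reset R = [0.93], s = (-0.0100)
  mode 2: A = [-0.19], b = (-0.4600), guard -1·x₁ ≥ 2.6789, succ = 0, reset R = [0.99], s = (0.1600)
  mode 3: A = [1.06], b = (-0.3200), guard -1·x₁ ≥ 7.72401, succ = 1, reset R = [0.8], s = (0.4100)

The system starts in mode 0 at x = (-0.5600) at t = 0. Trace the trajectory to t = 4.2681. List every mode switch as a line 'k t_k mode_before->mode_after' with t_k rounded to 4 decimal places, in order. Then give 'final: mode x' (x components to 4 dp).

1 0.4988 0->3
2 1.9731 3->1
3 3.0679 1->3
4 3.3762 3->1
final: 1 -5.8665

Mode 0: guard c·x = 1.0093 hit at Δt = 0.4988 (t = 0.4988), x⁻ = (-1.0093) → reset → x⁺ = (-1.3800), jump to mode 3
Mode 3: guard c·x = 7.7240 hit at Δt = 1.4743 (t = 1.9731), x⁻ = (-7.7240) → reset → x⁺ = (-5.7692), jump to mode 1
Mode 1: guard c·x = 5.8893 hit at Δt = 1.0948 (t = 3.0679), x⁻ = (-5.8893) → reset → x⁺ = (-5.4871), jump to mode 3
Mode 3: guard c·x = 7.7240 hit at Δt = 0.3082 (t = 3.3762), x⁻ = (-7.7240) → reset → x⁺ = (-5.7692), jump to mode 1
Mode 1: flow for 0.8919 to horizon, guard not reached → x = (-5.8665)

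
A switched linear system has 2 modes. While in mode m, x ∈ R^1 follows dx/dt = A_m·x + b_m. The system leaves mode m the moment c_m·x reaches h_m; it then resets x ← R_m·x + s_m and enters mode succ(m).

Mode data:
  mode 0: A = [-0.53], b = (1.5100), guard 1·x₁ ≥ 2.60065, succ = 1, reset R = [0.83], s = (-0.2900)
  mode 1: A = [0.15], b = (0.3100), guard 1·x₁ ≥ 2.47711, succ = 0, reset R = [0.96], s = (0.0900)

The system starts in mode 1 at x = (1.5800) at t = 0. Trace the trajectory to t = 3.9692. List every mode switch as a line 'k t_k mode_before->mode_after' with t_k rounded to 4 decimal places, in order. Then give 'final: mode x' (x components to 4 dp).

Mode 1: guard c·x = 2.4771 hit at Δt = 1.4663 (t = 1.4663), x⁻ = (2.4771) → reset → x⁺ = (2.4680), jump to mode 0
Mode 0: guard c·x = 2.6006 hit at Δt = 0.8072 (t = 2.2735), x⁻ = (2.6006) → reset → x⁺ = (1.8685), jump to mode 1
Mode 1: guard c·x = 2.4771 hit at Δt = 0.9586 (t = 3.2321), x⁻ = (2.4771) → reset → x⁺ = (2.4680), jump to mode 0
Mode 0: flow for 0.7371 to horizon, guard not reached → x = (2.5912)

1 1.4663 1->0
2 2.2735 0->1
3 3.2321 1->0
final: 0 2.5912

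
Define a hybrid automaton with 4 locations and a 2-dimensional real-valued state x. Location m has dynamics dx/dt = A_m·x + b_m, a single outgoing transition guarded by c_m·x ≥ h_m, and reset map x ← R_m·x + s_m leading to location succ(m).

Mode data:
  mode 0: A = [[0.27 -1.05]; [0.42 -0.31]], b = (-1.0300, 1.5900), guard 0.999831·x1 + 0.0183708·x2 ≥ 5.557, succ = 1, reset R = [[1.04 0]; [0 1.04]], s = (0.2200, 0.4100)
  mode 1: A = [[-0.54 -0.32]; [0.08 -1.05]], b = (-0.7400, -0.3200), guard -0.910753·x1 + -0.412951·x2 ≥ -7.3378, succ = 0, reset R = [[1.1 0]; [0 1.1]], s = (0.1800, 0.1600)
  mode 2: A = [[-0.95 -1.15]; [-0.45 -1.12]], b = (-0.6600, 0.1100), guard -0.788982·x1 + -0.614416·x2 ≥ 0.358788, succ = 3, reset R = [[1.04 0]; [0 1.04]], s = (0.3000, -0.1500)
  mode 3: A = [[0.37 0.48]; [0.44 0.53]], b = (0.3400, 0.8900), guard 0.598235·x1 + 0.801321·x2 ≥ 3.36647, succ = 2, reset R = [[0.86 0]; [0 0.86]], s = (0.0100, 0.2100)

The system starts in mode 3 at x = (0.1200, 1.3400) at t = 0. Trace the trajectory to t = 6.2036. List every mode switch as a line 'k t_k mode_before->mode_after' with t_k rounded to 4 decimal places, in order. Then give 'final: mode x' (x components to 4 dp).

Mode 3: guard c·x = 3.3665 hit at Δt = 0.7841 (t = 0.7841), x⁻ = (1.3906, 3.1630) → reset → x⁺ = (1.2059, 2.9301), jump to mode 2
Mode 2: guard c·x = 0.3588 hit at Δt = 1.1299 (t = 1.9140), x⁻ = (-1.3062, 1.0934) → reset → x⁺ = (-1.0585, 0.9872), jump to mode 3
Mode 3: guard c·x = 3.3665 hit at Δt = 1.4917 (t = 3.4057), x⁻ = (0.7008, 3.6779) → reset → x⁺ = (0.6127, 3.3730), jump to mode 2
Mode 2: guard c·x = 0.3588 hit at Δt = 0.9287 (t = 4.3344), x⁻ = (-1.6359, 1.5167) → reset → x⁺ = (-1.4013, 1.4274), jump to mode 3
Mode 3: guard c·x = 3.3665 hit at Δt = 1.3664 (t = 5.7008), x⁻ = (0.3003, 3.9769) → reset → x⁺ = (0.2683, 3.6302), jump to mode 2
Mode 2: flow for 0.5028 to horizon, guard not reached → x = (-1.3784, 2.2410)

1 0.7841 3->2
2 1.9140 2->3
3 3.4057 3->2
4 4.3344 2->3
5 5.7008 3->2
final: 2 -1.3784 2.2410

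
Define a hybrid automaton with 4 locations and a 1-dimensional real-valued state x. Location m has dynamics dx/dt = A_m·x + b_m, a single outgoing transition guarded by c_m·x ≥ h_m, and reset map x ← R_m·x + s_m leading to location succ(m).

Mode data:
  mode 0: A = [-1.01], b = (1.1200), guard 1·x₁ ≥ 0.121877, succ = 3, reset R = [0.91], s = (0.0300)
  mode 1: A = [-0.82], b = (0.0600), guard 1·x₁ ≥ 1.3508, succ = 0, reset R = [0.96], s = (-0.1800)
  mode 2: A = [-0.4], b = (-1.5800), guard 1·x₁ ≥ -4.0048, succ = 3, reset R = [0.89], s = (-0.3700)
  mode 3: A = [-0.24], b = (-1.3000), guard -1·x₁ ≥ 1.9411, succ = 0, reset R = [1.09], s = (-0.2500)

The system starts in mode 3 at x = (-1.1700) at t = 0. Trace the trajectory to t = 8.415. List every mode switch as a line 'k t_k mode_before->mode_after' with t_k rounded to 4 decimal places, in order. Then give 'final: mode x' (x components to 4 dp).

Mode 3: guard c·x = 1.9411 hit at Δt = 0.8349 (t = 0.8349), x⁻ = (-1.9411) → reset → x⁺ = (-2.3658), jump to mode 0
Mode 0: guard c·x = 0.1219 hit at Δt = 1.2461 (t = 2.0810), x⁻ = (0.1219) → reset → x⁺ = (0.1409), jump to mode 3
Mode 3: guard c·x = 1.9411 hit at Δt = 1.9559 (t = 4.0369), x⁻ = (-1.9411) → reset → x⁺ = (-2.3658), jump to mode 0
Mode 0: guard c·x = 0.1219 hit at Δt = 1.2461 (t = 5.2830), x⁻ = (0.1219) → reset → x⁺ = (0.1409), jump to mode 3
Mode 3: guard c·x = 1.9411 hit at Δt = 1.9559 (t = 7.2388), x⁻ = (-1.9411) → reset → x⁺ = (-2.3658), jump to mode 0
Mode 0: flow for 1.1762 to horizon, guard not reached → x = (0.0497)

1 0.8349 3->0
2 2.0810 0->3
3 4.0369 3->0
4 5.2830 0->3
5 7.2388 3->0
final: 0 0.0497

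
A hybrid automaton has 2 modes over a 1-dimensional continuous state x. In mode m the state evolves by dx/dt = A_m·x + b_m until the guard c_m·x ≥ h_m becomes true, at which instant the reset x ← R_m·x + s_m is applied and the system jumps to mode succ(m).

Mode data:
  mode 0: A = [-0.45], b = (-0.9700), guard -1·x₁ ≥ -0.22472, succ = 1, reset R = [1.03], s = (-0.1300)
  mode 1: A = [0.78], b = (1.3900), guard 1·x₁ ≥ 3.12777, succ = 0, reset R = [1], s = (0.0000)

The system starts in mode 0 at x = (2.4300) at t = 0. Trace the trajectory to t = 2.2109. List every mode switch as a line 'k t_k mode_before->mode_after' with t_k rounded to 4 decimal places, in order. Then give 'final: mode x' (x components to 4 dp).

Mode 0: guard c·x = -0.2247 hit at Δt = 1.4571 (t = 1.4571), x⁻ = (0.2247) → reset → x⁺ = (0.1015), jump to mode 1
Mode 1: flow for 0.7538 to horizon, guard not reached → x = (1.6089)

1 1.4571 0->1
final: 1 1.6089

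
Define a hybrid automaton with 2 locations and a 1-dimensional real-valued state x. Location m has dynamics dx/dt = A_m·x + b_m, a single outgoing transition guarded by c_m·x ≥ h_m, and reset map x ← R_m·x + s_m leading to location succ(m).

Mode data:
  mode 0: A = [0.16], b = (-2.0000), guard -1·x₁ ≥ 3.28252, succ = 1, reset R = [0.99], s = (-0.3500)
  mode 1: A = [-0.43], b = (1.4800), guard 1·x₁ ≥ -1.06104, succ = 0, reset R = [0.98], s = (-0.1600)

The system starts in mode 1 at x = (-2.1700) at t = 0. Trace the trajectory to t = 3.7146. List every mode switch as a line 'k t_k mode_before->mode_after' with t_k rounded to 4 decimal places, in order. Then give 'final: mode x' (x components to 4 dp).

1 0.5120 1->0
2 1.3965 0->1
3 2.4363 1->0
4 3.3208 0->1
final: 1 -2.5028

Mode 1: guard c·x = -1.0610 hit at Δt = 0.5120 (t = 0.5120), x⁻ = (-1.0610) → reset → x⁺ = (-1.1998), jump to mode 0
Mode 0: guard c·x = 3.2825 hit at Δt = 0.8845 (t = 1.3965), x⁻ = (-3.2825) → reset → x⁺ = (-3.5997), jump to mode 1
Mode 1: guard c·x = -1.0610 hit at Δt = 1.0398 (t = 2.4363), x⁻ = (-1.0610) → reset → x⁺ = (-1.1998), jump to mode 0
Mode 0: guard c·x = 3.2825 hit at Δt = 0.8845 (t = 3.3208), x⁻ = (-3.2825) → reset → x⁺ = (-3.5997), jump to mode 1
Mode 1: flow for 0.3938 to horizon, guard not reached → x = (-2.5028)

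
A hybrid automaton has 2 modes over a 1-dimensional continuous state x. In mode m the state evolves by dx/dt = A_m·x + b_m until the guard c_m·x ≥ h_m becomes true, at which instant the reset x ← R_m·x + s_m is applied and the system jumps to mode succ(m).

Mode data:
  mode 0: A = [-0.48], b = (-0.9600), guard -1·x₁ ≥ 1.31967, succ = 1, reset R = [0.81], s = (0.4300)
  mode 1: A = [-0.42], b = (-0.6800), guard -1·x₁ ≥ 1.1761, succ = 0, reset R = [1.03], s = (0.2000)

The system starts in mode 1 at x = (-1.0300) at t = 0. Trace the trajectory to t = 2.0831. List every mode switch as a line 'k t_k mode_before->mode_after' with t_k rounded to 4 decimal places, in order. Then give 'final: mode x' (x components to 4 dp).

1 0.6787 1->0
2 1.4573 0->1
final: 1 -0.8655

Mode 1: guard c·x = 1.1761 hit at Δt = 0.6787 (t = 0.6787), x⁻ = (-1.1761) → reset → x⁺ = (-1.0114), jump to mode 0
Mode 0: guard c·x = 1.3197 hit at Δt = 0.7786 (t = 1.4573), x⁻ = (-1.3197) → reset → x⁺ = (-0.6389), jump to mode 1
Mode 1: flow for 0.6258 to horizon, guard not reached → x = (-0.8655)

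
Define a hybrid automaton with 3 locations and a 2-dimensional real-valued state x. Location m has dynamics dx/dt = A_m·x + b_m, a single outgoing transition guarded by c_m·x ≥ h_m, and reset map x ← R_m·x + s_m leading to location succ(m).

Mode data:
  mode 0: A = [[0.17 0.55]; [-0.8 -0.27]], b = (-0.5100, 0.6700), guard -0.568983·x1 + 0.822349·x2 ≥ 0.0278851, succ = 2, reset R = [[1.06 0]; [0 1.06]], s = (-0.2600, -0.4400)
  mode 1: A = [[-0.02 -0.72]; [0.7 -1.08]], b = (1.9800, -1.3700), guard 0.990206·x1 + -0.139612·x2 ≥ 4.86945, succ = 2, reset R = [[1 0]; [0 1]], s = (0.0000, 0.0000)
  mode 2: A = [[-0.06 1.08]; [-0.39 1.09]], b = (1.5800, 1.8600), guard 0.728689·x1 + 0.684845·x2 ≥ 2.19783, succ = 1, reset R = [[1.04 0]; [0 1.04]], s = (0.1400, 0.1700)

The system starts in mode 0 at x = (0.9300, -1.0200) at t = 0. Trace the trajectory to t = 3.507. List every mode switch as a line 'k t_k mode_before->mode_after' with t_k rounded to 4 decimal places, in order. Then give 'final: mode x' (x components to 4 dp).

1 1.4373 0->2
2 2.4642 2->1
final: 1 2.8538 0.7607

Mode 0: guard c·x = 0.0279 hit at Δt = 1.4373 (t = 1.4373), x⁻ = (-0.2580, -0.1446) → reset → x⁺ = (-0.5334, -0.5933), jump to mode 2
Mode 2: guard c·x = 2.1978 hit at Δt = 1.0269 (t = 2.4642), x⁻ = (1.4894, 1.6245) → reset → x⁺ = (1.6890, 1.8595), jump to mode 1
Mode 1: flow for 1.0428 to horizon, guard not reached → x = (2.8538, 0.7607)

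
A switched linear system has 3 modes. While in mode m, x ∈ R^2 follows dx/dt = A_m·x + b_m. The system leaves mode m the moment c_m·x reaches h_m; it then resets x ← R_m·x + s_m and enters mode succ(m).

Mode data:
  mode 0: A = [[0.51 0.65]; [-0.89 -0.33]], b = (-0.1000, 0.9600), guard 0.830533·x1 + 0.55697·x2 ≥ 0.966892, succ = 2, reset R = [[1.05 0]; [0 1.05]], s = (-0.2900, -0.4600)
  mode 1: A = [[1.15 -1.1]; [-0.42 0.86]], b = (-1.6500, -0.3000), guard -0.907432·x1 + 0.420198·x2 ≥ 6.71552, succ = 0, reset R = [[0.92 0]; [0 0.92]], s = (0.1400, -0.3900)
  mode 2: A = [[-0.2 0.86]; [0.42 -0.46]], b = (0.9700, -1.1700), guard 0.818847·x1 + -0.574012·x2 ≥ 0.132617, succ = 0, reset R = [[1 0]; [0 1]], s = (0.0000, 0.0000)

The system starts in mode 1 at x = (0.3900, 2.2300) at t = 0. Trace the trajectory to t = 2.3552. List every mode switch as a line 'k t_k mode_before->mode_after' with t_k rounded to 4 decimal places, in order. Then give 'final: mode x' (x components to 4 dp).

Mode 1: guard c·x = 6.7155 hit at Δt = 0.7710 (t = 0.7710), x⁻ = (-5.2197, 4.7098) → reset → x⁺ = (-4.6621, 3.9430), jump to mode 0
Mode 0: guard c·x = 0.9669 hit at Δt = 0.9716 (t = 1.7426), x⁻ = (-3.3641, 6.7524) → reset → x⁺ = (-3.8223, 6.6300), jump to mode 2
Mode 2: flow for 0.6126 to horizon, guard not reached → x = (-0.2759, 3.9704)

1 0.7710 1->0
2 1.7426 0->2
final: 2 -0.2759 3.9704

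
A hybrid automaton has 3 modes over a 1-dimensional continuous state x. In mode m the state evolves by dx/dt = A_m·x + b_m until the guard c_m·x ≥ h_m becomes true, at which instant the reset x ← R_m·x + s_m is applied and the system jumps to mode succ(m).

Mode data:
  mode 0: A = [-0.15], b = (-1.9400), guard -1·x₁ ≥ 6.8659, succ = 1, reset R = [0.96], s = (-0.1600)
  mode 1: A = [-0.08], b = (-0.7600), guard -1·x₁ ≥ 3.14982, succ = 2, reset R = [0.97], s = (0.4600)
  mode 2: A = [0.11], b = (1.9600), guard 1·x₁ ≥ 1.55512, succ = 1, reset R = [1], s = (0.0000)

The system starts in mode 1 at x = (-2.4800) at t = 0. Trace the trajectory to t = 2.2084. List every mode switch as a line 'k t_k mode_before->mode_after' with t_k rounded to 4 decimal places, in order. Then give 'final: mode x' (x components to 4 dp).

1 1.2535 1->2
final: 2 -0.9093

Mode 1: guard c·x = 3.1498 hit at Δt = 1.2535 (t = 1.2535), x⁻ = (-3.1498) → reset → x⁺ = (-2.5953), jump to mode 2
Mode 2: flow for 0.9549 to horizon, guard not reached → x = (-0.9093)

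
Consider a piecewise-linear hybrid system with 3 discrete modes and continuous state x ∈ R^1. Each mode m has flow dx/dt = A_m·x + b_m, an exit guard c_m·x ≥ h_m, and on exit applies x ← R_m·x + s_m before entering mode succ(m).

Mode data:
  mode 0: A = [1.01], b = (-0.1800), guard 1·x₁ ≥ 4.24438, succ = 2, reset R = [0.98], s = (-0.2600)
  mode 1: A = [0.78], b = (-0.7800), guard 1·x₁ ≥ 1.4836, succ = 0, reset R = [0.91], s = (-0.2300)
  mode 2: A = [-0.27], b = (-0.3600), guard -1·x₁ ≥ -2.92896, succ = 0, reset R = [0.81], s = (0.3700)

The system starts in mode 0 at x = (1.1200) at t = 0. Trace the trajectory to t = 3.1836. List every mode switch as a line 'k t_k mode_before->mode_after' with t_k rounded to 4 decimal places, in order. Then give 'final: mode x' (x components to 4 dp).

Mode 0: guard c·x = 4.2444 hit at Δt = 1.4482 (t = 1.4482), x⁻ = (4.2444) → reset → x⁺ = (3.8995), jump to mode 2
Mode 2: guard c·x = -2.9290 hit at Δt = 0.7598 (t = 2.2080), x⁻ = (2.9290) → reset → x⁺ = (2.7425), jump to mode 0
Mode 0: guard c·x = 4.2444 hit at Δt = 0.4565 (t = 2.6645), x⁻ = (4.2444) → reset → x⁺ = (3.8995), jump to mode 2
Mode 2: flow for 0.5191 to horizon, guard not reached → x = (3.2151)

1 1.4482 0->2
2 2.2080 2->0
3 2.6645 0->2
final: 2 3.2151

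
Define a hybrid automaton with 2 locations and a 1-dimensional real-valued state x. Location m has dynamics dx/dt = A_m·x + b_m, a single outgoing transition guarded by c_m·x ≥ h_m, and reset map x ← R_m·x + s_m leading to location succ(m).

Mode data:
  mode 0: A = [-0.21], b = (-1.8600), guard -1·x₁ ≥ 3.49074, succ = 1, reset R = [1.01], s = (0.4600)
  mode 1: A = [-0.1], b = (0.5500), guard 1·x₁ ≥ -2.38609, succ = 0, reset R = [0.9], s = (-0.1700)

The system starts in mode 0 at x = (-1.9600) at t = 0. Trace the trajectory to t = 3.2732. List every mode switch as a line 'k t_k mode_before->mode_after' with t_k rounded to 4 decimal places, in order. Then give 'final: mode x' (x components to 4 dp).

1 1.1950 0->1
2 2.0216 1->0
3 2.9632 0->1
final: 1 -2.8041

Mode 0: guard c·x = 3.4907 hit at Δt = 1.1950 (t = 1.1950), x⁻ = (-3.4907) → reset → x⁺ = (-3.0656), jump to mode 1
Mode 1: guard c·x = -2.3861 hit at Δt = 0.8266 (t = 2.0216), x⁻ = (-2.3861) → reset → x⁺ = (-2.3175), jump to mode 0
Mode 0: guard c·x = 3.4907 hit at Δt = 0.9416 (t = 2.9632), x⁻ = (-3.4907) → reset → x⁺ = (-3.0656), jump to mode 1
Mode 1: flow for 0.3100 to horizon, guard not reached → x = (-2.8041)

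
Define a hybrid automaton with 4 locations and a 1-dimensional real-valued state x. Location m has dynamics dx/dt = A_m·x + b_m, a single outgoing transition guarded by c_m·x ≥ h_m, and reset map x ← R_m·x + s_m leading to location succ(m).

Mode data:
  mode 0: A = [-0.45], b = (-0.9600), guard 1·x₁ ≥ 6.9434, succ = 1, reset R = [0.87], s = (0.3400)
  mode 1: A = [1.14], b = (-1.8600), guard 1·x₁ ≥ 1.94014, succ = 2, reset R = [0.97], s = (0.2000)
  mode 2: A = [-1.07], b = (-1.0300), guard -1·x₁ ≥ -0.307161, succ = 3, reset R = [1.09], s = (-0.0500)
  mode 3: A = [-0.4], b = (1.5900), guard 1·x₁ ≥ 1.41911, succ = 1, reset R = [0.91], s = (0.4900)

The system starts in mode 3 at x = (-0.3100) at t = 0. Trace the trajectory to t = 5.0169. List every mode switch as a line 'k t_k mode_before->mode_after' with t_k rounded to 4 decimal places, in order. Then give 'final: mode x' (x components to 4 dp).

Mode 3: guard c·x = 1.4191 hit at Δt = 1.2918 (t = 1.2918), x⁻ = (1.4191) → reset → x⁺ = (1.7814), jump to mode 1
Mode 1: guard c·x = 1.9401 hit at Δt = 0.6338 (t = 1.9256), x⁻ = (1.9401) → reset → x⁺ = (2.0819), jump to mode 2
Mode 2: guard c·x = -0.3072 hit at Δt = 0.8173 (t = 2.7429), x⁻ = (0.3072) → reset → x⁺ = (0.2848), jump to mode 3
Mode 3: guard c·x = 1.4191 hit at Δt = 0.9182 (t = 3.6611), x⁻ = (1.4191) → reset → x⁺ = (1.7814), jump to mode 1
Mode 1: guard c·x = 1.9401 hit at Δt = 0.6338 (t = 4.2949), x⁻ = (1.9401) → reset → x⁺ = (2.0819), jump to mode 2
Mode 2: flow for 0.7220 to horizon, guard not reached → x = (0.4435)

1 1.2918 3->1
2 1.9256 1->2
3 2.7429 2->3
4 3.6611 3->1
5 4.2949 1->2
final: 2 0.4435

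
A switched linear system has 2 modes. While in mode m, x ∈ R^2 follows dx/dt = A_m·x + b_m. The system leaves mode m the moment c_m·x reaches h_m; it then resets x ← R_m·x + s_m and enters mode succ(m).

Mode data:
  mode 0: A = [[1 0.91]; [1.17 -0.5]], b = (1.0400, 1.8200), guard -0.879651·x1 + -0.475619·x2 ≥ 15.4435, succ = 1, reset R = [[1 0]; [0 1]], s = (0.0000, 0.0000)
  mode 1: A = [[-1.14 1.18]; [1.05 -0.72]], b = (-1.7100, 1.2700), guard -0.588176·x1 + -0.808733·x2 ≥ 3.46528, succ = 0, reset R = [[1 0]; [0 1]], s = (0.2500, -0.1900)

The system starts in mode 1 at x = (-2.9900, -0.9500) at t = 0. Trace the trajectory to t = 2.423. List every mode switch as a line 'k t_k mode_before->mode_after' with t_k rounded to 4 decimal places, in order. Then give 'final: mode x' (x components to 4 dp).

1 1.3811 1->0
final: 0 -11.5783 -6.0771

Mode 1: guard c·x = 3.4653 hit at Δt = 1.3811 (t = 1.3811), x⁻ = (-3.1608, -1.9860) → reset → x⁺ = (-2.9108, -2.1760), jump to mode 0
Mode 0: flow for 1.0419 to horizon, guard not reached → x = (-11.5783, -6.0771)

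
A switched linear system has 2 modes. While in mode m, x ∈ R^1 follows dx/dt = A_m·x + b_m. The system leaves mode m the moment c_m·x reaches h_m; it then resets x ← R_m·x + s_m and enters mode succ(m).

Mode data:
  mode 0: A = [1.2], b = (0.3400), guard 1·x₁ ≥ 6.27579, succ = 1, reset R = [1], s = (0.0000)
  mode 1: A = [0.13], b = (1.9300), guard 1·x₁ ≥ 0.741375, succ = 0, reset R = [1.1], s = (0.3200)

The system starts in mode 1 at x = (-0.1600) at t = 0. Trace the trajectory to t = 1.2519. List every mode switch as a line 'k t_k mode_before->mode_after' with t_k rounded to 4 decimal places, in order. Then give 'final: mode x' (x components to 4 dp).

Mode 1: guard c·x = 0.7414 hit at Δt = 0.4582 (t = 0.4582), x⁻ = (0.7414) → reset → x⁺ = (1.1355), jump to mode 0
Mode 0: flow for 0.7937 to horizon, guard not reached → x = (3.3944)

1 0.4582 1->0
final: 0 3.3944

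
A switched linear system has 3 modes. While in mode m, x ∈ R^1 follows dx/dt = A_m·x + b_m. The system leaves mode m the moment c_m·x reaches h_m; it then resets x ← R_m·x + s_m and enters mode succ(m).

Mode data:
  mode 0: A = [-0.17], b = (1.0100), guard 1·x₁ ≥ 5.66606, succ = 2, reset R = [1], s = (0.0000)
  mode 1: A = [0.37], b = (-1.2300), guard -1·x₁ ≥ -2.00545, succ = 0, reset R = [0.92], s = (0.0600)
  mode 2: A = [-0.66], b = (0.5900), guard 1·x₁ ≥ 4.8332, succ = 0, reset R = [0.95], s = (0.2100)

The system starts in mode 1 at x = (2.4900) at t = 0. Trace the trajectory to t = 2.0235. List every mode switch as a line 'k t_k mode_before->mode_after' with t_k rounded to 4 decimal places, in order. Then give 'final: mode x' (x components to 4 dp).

1 1.2376 1->0
final: 0 2.4098

Mode 1: guard c·x = -2.0055 hit at Δt = 1.2376 (t = 1.2376), x⁻ = (2.0054) → reset → x⁺ = (1.9050), jump to mode 0
Mode 0: flow for 0.7859 to horizon, guard not reached → x = (2.4098)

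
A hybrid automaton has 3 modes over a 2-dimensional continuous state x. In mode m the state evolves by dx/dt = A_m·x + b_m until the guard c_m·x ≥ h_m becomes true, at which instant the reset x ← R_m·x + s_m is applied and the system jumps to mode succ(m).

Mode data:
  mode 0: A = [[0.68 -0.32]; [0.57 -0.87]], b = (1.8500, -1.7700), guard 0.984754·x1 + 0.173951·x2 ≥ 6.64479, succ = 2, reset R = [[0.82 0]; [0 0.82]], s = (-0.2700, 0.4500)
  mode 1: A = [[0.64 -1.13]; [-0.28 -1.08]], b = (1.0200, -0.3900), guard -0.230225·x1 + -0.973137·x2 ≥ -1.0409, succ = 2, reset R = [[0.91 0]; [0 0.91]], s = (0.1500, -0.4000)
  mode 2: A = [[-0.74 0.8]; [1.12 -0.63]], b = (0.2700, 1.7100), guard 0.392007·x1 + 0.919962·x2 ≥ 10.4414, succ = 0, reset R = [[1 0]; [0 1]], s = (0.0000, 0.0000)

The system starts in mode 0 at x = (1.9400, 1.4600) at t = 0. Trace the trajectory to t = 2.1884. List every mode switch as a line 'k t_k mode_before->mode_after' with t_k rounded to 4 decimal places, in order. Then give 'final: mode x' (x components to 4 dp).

Mode 0: guard c·x = 6.6448 hit at Δt = 1.0943 (t = 1.0943), x⁻ = (6.5619, 1.0514) → reset → x⁺ = (5.1108, 1.3122), jump to mode 2
Mode 2: flow for 1.0941 to horizon, guard not reached → x = (5.0897, 6.2278)

1 1.0943 0->2
final: 2 5.0897 6.2278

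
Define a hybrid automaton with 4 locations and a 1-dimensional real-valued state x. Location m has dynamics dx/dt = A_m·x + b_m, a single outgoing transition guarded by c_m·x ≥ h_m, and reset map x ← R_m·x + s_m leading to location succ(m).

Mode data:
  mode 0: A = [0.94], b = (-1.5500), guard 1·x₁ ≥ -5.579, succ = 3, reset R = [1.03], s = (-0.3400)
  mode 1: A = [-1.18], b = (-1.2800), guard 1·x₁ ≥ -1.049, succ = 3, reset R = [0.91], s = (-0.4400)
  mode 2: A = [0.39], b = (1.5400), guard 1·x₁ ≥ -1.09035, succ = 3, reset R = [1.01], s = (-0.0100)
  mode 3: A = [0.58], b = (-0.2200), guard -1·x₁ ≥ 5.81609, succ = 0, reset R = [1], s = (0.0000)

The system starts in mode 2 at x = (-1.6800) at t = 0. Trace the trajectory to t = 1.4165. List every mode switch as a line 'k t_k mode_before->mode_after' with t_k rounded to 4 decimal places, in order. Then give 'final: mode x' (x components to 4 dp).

1 0.5924 2->3
final: 3 -2.0247

Mode 2: guard c·x = -1.0903 hit at Δt = 0.5924 (t = 0.5924), x⁻ = (-1.0903) → reset → x⁺ = (-1.1113), jump to mode 3
Mode 3: flow for 0.8241 to horizon, guard not reached → x = (-2.0247)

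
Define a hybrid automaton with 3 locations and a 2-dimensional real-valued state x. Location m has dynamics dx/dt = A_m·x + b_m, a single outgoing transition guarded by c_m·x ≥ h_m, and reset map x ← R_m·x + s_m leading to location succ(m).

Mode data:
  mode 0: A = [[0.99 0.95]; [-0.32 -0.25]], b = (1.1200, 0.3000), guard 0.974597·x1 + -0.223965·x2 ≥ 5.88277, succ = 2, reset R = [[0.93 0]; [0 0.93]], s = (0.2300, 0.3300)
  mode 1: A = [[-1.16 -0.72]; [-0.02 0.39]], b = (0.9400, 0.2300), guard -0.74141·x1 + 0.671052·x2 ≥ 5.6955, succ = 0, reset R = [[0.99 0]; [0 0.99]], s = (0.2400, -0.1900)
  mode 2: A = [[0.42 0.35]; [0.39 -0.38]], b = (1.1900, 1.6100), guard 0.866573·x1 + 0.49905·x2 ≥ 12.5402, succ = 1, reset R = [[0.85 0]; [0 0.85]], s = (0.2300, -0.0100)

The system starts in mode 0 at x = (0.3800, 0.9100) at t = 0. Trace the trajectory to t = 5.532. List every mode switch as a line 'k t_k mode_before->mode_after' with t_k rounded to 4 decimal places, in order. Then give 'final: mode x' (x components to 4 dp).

Mode 0: guard c·x = 5.8828 hit at Δt = 1.2901 (t = 1.2901), x⁻ = (6.0320, -0.0177) → reset → x⁺ = (5.8398, 0.3136), jump to mode 2
Mode 2: guard c·x = 12.5402 hit at Δt = 1.0705 (t = 2.3606), x⁻ = (11.8214, 4.6010) → reset → x⁺ = (10.2782, 3.9008), jump to mode 1
Mode 1: guard c·x = 5.6955 hit at Δt = 1.5828 (t = 3.9434), x⁻ = (-0.8389, 7.5605) → reset → x⁺ = (-0.5905, 7.2949), jump to mode 0
Mode 0: guard c·x = 5.8828 hit at Δt = 0.7685 (t = 4.7119), x⁻ = (7.3087, 5.5376) → reset → x⁺ = (7.0271, 5.4800), jump to mode 2
Mode 2: guard c·x = 12.5402 hit at Δt = 0.5028 (t = 5.2147), x⁻ = (10.5395, 6.8270) → reset → x⁺ = (9.1885, 5.7929), jump to mode 1
Mode 1: flow for 0.3173 to horizon, guard not reached → x = (5.4226, 6.5849)

1 1.2901 0->2
2 2.3606 2->1
3 3.9434 1->0
4 4.7119 0->2
5 5.2147 2->1
final: 1 5.4226 6.5849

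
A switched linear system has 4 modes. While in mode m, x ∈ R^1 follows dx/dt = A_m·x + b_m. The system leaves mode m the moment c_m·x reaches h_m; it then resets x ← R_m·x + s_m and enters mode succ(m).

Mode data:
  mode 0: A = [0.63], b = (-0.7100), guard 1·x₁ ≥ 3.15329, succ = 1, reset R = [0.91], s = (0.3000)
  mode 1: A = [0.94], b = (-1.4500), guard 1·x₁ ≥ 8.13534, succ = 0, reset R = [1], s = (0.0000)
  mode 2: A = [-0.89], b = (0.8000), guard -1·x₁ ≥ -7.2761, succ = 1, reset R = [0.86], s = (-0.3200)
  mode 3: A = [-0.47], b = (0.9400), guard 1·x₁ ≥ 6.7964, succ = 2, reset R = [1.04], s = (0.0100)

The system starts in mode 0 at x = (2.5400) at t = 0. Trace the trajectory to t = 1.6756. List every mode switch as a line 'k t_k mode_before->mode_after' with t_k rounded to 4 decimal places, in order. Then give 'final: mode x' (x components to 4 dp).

Mode 0: guard c·x = 3.1533 hit at Δt = 0.5722 (t = 0.5722), x⁻ = (3.1533) → reset → x⁺ = (3.1695), jump to mode 1
Mode 1: flow for 1.1034 to horizon, guard not reached → x = (6.1326)

1 0.5722 0->1
final: 1 6.1326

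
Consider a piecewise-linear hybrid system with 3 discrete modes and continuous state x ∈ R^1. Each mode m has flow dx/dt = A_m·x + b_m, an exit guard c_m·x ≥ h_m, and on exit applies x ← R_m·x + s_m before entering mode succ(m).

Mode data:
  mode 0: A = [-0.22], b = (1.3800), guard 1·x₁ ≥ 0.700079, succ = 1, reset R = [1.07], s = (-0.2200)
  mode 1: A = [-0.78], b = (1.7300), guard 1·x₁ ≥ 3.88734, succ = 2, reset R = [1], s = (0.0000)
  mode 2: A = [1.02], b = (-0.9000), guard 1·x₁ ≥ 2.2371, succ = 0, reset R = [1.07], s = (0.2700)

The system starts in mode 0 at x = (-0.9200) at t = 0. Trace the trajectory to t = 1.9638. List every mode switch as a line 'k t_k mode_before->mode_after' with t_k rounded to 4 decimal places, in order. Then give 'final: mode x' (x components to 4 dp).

1 1.1600 0->1
final: 1 1.3157

Mode 0: guard c·x = 0.7001 hit at Δt = 1.1600 (t = 1.1600), x⁻ = (0.7001) → reset → x⁺ = (0.5291), jump to mode 1
Mode 1: flow for 0.8038 to horizon, guard not reached → x = (1.3157)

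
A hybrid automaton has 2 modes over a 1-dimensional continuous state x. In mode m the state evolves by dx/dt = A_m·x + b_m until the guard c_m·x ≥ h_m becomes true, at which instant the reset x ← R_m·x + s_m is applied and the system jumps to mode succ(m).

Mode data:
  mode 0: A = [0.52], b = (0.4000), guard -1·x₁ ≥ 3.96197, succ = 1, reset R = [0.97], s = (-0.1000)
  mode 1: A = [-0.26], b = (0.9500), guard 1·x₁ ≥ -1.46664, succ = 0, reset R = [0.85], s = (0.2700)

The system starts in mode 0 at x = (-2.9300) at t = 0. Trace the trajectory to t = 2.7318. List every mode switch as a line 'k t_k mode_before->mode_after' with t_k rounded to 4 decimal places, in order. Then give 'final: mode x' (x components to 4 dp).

1 0.7508 0->1
2 2.2681 1->0
final: 0 -1.0332

Mode 0: guard c·x = 3.9620 hit at Δt = 0.7508 (t = 0.7508), x⁻ = (-3.9620) → reset → x⁺ = (-3.9431), jump to mode 1
Mode 1: guard c·x = -1.4666 hit at Δt = 1.5173 (t = 2.2681), x⁻ = (-1.4666) → reset → x⁺ = (-0.9766), jump to mode 0
Mode 0: flow for 0.4637 to horizon, guard not reached → x = (-1.0332)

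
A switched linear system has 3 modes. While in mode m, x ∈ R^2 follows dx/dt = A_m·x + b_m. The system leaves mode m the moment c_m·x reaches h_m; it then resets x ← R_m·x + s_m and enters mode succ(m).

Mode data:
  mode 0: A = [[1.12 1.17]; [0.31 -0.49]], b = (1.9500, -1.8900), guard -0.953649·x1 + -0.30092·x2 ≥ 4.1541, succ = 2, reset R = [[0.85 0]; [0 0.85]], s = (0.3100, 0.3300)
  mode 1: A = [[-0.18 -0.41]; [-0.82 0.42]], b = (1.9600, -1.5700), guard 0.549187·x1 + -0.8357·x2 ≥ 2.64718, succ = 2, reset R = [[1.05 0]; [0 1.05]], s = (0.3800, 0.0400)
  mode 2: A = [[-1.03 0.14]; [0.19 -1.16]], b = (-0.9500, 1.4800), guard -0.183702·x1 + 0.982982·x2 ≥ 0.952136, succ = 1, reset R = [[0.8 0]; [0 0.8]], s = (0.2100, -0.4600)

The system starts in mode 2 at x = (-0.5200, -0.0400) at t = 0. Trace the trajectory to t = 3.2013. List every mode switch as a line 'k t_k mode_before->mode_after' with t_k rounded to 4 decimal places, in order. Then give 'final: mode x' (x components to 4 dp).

Mode 2: guard c·x = 0.9521 hit at Δt = 1.1056 (t = 1.1056), x⁻ = (-0.7412, 0.8301) → reset → x⁺ = (-0.3830, 0.2041), jump to mode 1
Mode 1: guard c·x = 2.6472 hit at Δt = 0.9590 (t = 2.0646), x⁻ = (1.6764, -2.0660) → reset → x⁺ = (2.1402, -2.1293), jump to mode 2
Mode 2: flow for 1.1367 to horizon, guard not reached → x = (-0.0012, 0.4391)

1 1.1056 2->1
2 2.0646 1->2
final: 2 -0.0012 0.4391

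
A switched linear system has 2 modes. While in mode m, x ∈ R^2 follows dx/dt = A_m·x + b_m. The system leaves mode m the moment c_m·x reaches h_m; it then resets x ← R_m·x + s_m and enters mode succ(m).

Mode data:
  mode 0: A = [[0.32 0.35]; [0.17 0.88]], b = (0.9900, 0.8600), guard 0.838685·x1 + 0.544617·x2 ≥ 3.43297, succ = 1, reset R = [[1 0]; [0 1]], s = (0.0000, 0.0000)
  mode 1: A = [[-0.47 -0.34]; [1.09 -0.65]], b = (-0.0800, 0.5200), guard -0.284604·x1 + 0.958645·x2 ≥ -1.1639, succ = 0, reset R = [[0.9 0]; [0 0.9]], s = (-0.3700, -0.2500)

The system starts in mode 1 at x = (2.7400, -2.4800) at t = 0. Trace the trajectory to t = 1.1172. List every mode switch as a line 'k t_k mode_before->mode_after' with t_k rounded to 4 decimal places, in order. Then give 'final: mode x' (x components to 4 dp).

Mode 1: guard c·x = -1.1639 hit at Δt = 0.4628 (t = 0.4628), x⁻ = (2.3684, -0.5110) → reset → x⁺ = (1.7615, -0.7099), jump to mode 0
Mode 0: flow for 0.6544 to horizon, guard not reached → x = (2.7689, -0.1723)

1 0.4628 1->0
final: 0 2.7689 -0.1723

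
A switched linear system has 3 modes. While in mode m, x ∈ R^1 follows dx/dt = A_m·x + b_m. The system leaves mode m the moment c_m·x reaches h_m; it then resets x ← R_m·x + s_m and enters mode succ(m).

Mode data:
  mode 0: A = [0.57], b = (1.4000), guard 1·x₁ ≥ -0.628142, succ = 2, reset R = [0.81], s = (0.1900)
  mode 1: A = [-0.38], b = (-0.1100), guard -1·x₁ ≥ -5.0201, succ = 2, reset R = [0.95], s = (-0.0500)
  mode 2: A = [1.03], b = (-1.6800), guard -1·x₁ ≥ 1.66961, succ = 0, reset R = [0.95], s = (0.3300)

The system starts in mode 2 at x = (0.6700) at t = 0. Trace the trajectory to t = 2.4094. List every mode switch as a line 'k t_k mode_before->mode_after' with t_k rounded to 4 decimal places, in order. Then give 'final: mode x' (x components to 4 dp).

Mode 2: guard c·x = 1.6696 hit at Δt = 1.1979 (t = 1.1979), x⁻ = (-1.6696) → reset → x⁺ = (-1.2561), jump to mode 0
Mode 0: guard c·x = -0.6281 hit at Δt = 0.7384 (t = 1.9363), x⁻ = (-0.6281) → reset → x⁺ = (-0.3188), jump to mode 2
Mode 2: flow for 0.4731 to horizon, guard not reached → x = (-1.5431)

1 1.1979 2->0
2 1.9363 0->2
final: 2 -1.5431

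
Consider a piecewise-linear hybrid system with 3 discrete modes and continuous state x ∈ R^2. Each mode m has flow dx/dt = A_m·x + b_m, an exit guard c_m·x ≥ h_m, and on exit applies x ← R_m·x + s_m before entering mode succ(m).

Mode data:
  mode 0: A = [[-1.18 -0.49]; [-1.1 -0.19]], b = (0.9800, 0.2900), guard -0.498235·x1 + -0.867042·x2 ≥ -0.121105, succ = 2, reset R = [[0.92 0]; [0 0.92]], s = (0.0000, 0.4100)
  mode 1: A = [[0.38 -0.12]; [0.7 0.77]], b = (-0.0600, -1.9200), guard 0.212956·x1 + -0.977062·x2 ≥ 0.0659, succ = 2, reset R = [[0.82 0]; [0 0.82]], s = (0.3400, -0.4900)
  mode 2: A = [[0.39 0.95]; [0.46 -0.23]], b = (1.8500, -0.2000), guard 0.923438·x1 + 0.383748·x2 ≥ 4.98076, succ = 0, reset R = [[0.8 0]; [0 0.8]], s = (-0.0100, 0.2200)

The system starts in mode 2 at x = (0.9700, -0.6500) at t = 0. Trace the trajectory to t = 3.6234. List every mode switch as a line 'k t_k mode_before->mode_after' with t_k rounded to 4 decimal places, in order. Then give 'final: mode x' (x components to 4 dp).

1 1.4493 2->0
2 2.1586 0->2
3 3.1243 2->0
final: 0 2.6768 -0.8884

Mode 2: guard c·x = 4.9808 hit at Δt = 1.4493 (t = 1.4493), x⁻ = (5.0395, 0.8525) → reset → x⁺ = (4.0216, 0.9020), jump to mode 0
Mode 0: guard c·x = -0.1211 hit at Δt = 0.7093 (t = 2.1586), x⁻ = (2.3101, -1.1878) → reset → x⁺ = (2.1253, -0.6828), jump to mode 2
Mode 2: guard c·x = 4.9808 hit at Δt = 0.9657 (t = 3.1243), x⁻ = (5.1167, 0.6666) → reset → x⁺ = (4.0834, 0.7533), jump to mode 0
Mode 0: flow for 0.4991 to horizon, guard not reached → x = (2.6768, -0.8884)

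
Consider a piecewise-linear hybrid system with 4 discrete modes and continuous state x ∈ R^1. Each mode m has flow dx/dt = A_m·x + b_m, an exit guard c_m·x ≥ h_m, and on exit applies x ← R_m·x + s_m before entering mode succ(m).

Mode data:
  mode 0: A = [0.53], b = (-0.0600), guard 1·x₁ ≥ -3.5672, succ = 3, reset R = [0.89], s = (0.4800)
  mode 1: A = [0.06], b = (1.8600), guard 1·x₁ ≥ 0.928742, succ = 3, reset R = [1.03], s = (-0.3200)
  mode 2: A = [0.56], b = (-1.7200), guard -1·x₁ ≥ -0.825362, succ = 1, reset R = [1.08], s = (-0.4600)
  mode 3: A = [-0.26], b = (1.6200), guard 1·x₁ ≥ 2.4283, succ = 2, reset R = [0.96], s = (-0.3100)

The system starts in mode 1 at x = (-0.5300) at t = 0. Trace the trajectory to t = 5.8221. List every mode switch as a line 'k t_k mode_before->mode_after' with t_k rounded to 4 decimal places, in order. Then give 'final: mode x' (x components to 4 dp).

Mode 1: guard c·x = 0.9287 hit at Δt = 0.7794 (t = 0.7794), x⁻ = (0.9287) → reset → x⁺ = (0.6366), jump to mode 3
Mode 3: guard c·x = 2.4283 hit at Δt = 1.4849 (t = 2.2643), x⁻ = (2.4283) → reset → x⁺ = (2.0212), jump to mode 2
Mode 2: guard c·x = -0.8254 hit at Δt = 1.3574 (t = 3.6217), x⁻ = (0.8254) → reset → x⁺ = (0.4314), jump to mode 1
Mode 1: guard c·x = 0.9287 hit at Δt = 0.2617 (t = 3.8834), x⁻ = (0.9287) → reset → x⁺ = (0.6366), jump to mode 3
Mode 3: guard c·x = 2.4283 hit at Δt = 1.4849 (t = 5.3683), x⁻ = (2.4283) → reset → x⁺ = (2.0212), jump to mode 2
Mode 2: flow for 0.4538 to horizon, guard not reached → x = (1.7173)

1 0.7794 1->3
2 2.2643 3->2
3 3.6217 2->1
4 3.8834 1->3
5 5.3683 3->2
final: 2 1.7173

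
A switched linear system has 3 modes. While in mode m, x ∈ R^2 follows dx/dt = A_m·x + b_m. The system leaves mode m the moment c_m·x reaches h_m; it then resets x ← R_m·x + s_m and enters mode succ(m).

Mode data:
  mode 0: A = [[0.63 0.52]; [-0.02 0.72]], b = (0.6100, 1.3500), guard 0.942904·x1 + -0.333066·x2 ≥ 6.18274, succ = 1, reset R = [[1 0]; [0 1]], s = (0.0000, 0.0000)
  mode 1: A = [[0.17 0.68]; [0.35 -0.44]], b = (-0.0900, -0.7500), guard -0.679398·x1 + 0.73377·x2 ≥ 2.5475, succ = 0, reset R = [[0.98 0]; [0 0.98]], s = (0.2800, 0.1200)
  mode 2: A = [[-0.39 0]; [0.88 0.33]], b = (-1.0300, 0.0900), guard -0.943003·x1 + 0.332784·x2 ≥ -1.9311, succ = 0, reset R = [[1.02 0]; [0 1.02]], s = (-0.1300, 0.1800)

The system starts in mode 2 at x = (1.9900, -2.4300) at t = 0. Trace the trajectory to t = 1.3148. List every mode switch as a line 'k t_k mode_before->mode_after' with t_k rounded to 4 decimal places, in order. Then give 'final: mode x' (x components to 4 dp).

1 0.4107 2->0
final: 0 1.5885 -2.0883

Mode 2: guard c·x = -1.9311 hit at Δt = 0.4107 (t = 0.4107), x⁻ = (1.3046, -2.1061) → reset → x⁺ = (1.2007, -1.9682), jump to mode 0
Mode 0: flow for 0.9041 to horizon, guard not reached → x = (1.5885, -2.0883)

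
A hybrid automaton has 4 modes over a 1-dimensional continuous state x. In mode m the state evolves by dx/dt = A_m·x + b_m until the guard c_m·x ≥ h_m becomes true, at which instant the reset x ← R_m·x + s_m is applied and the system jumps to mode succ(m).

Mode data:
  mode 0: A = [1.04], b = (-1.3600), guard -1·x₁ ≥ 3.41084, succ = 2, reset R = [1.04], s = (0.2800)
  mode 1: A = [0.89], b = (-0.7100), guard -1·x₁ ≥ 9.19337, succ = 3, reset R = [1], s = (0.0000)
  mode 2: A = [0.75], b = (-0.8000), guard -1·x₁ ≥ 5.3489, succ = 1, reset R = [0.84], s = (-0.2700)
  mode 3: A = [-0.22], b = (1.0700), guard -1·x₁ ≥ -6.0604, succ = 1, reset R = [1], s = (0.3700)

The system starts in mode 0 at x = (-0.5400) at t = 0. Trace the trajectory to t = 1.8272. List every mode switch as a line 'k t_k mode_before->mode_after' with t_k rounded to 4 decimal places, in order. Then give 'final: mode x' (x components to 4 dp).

1 0.9015 0->2
2 1.4245 2->1
final: 1 -7.1600

Mode 0: guard c·x = 3.4108 hit at Δt = 0.9015 (t = 0.9015), x⁻ = (-3.4108) → reset → x⁺ = (-3.2673), jump to mode 2
Mode 2: guard c·x = 5.3489 hit at Δt = 0.5230 (t = 1.4245), x⁻ = (-5.3489) → reset → x⁺ = (-4.7631), jump to mode 1
Mode 1: flow for 0.4027 to horizon, guard not reached → x = (-7.1600)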